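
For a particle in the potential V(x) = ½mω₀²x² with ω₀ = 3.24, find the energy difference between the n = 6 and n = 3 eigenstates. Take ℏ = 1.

E_n = ℏω₀(n + ½), so ΔE = (6 − 3) ℏω₀ = 3 × 3.24 = 9.720.

ΔE = 9.72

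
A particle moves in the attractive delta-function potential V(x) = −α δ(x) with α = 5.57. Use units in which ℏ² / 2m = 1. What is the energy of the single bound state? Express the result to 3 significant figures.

For x ≠ 0 the bound state is ψ ∝ e^{−κ|x|}; integrating the TISE across the delta gives the cusp condition 2κ = 2mα/ℏ², so κ = 2.785.
Then E = −ℏ²κ²/(2m) = −mα²/(2ℏ²) = -7.756.

E = -7.76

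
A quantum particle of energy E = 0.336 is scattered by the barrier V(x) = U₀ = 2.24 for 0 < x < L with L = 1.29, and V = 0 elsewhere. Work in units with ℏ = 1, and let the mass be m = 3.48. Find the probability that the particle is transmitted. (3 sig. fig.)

E < U₀: inside the barrier ψ ∝ e^{±κx} with κ = √(2m(U₀ − E))/ℏ = 3.640.
κL = 4.696, sinh(κL) = 54.75.
The exact tunnelling result is T⁻¹ = 1 + U₀² sinh²(κL) / [4E(U₀ − E)] = 5878, so T = 0.000170.

T = 0.000170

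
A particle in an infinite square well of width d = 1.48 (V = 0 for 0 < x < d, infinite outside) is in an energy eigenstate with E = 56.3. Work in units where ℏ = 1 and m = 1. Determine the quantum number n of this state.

From E_n = n²π²ℏ²/(2md²) invert to n = √(2md²E)/(πℏ).
n = (1.48/π) × √(2 × 1 × 56.3) = 4.999 → n = 5.

n = 5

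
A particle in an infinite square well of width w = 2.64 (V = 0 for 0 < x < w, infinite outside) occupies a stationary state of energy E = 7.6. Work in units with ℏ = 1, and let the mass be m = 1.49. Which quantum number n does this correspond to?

n = 4

From E_n = n²π²ℏ²/(2mw²) invert to n = √(2mw²E)/(πℏ).
n = (2.64/π) × √(2 × 1.49 × 7.6) = 3.999 → n = 4.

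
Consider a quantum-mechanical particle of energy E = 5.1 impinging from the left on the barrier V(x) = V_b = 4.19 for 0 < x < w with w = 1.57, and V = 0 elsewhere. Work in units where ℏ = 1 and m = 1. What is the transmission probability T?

Above the barrier the interior wavenumber is k₂ = √(2m(E − V_b))/ℏ = 1.349, giving phase k₂w = 2.118.
T = [1 + V_b² sin²(k₂w) / (4E(E − V_b))]⁻¹ = 1/1.690 = 0.592.

T = 0.592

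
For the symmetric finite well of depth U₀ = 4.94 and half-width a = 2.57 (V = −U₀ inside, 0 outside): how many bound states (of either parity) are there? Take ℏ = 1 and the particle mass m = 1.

Define the well-strength parameter z₀ = (a/ℏ)√(2mU₀) = 2.57 × √(2·1·4.94) = 8.078.
The even/odd transcendental equations gain one root per π/2 in z₀, giving N = 1 + ⌊2z₀/π⌋ = 1 + ⌊5.143⌋ = 6.

N = 6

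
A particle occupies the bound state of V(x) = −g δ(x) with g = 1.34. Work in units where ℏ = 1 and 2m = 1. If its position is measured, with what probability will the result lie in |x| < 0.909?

The normalised bound state is ψ = √κ e^{−κ|x|} with κ = mg/ℏ² = 0.6700.
P(|x| < d) = ∫_{−d}^{d} κ e^{−2κ|x|} dx = 1 − e^{−2κd} = 1 − e^{−1.218} = 0.7042.

P = 0.704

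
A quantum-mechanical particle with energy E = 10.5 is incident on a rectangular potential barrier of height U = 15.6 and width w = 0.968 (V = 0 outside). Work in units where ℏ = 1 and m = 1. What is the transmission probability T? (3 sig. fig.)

Since E < U the interior solution is evanescent with decay constant κ = √(2m(U − E))/ℏ = 3.194.
κw = 3.092, sinh(κw) = 10.98.
The exact tunnelling result is T⁻¹ = 1 + U² sinh²(κw) / [4E(U − E)] = 138.0, so T = 0.00724.

T = 0.00724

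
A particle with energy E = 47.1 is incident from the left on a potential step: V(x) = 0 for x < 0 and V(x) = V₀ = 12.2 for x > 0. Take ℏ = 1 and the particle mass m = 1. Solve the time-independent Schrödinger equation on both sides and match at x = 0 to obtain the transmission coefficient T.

T = 0.994

On each side the TISE gives plane waves with k = √(2m(E − V))/ℏ: k₁ = √(2·1·47.1) = 9.706, k₂ = √(2·1·34.9) = 8.355.
Matching ψ and ψ′ at x = 0 gives r = (k₁ − k₂)/(k₁ + k₂), so R = r² = 0.005596 and T = 1 − R = 0.9944.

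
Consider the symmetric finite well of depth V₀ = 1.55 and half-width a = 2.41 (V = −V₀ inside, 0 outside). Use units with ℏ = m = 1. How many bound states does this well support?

N = 3

Define the well-strength parameter z₀ = (a/ℏ)√(2mV₀) = 2.41 × √(2·1·1.55) = 4.243.
A new bound state (alternating even/odd) appears each time z₀ passes a multiple of π/2, so N = ⌊2z₀/π⌋ + 1 = ⌊2.701⌋ + 1 = 3.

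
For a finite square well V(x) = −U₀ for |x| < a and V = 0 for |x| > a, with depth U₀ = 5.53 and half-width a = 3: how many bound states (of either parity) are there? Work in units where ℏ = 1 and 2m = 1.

N = 5

Define the well-strength parameter z₀ = (a/ℏ)√(2mU₀) = 3 × √(2·0.5·5.53) = 7.055.
The even/odd transcendental equations gain one root per π/2 in z₀, giving N = 1 + ⌊2z₀/π⌋ = 1 + ⌊4.491⌋ = 5.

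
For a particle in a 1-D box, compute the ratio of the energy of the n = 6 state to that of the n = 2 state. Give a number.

9

E_n = n²π²ℏ²/(2mL²) so the ratio is n₂²/n₁² = 36/4 = 9.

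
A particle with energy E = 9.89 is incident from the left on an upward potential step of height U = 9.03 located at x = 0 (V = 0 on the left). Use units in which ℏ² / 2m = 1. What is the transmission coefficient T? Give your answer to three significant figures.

The wavenumbers are k₁ = √(2mE)/ℏ = 3.145 on the left and k₂ = √(2m(E − U))/ℏ = 0.9274 on the right.
Continuity of ψ and ψ′ at the step yields the reflection amplitude r = (k₁ − k₂)/(k₁ + k₂) = 0.5445; thus R = |r|² = 0.2965, T = 0.7035.

T = 0.703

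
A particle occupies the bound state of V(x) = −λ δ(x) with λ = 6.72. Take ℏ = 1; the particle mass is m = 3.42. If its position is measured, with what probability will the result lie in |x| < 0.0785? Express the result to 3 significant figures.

P = 0.973

The normalised bound state is ψ = √κ e^{−κ|x|} with κ = mλ/ℏ² = 22.98.
P(|x| < d) = ∫_{−d}^{d} κ e^{−2κ|x|} dx = 1 − e^{−2κd} = 1 − e^{−3.608} = 0.9729.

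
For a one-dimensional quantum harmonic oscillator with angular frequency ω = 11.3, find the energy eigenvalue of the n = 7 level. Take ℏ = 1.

Using E_n = (n + ½)ℏω: E_7 = 7.5 × 11.3 = 84.75.

E = 84.8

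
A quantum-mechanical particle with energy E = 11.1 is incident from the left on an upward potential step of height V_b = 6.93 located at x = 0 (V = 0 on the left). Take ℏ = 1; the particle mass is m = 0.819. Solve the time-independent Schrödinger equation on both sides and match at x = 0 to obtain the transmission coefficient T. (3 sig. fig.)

T = 0.942

On each side the TISE gives plane waves with k = √(2m(E − V))/ℏ: k₁ = √(2·0.819·11.1) = 4.264, k₂ = √(2·0.819·4.17) = 2.614.
Continuity of ψ and ψ′ at the step yields the reflection amplitude r = (k₁ − k₂)/(k₁ + k₂) = 0.2400; thus R = |r|² = 0.05759, T = 0.9424.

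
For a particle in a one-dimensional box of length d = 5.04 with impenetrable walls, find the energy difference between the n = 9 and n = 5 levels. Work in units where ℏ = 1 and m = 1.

E_n = n²π²ℏ²/(2md²), so ΔE = (9² − 5²) π²ℏ²/(2md²).
ΔE = 56 × π² / (2 × 1 × 5.04²) = 10.88.

ΔE = 10.9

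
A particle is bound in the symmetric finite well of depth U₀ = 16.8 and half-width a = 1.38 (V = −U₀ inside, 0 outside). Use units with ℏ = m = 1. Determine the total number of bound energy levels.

The dimensionless depth is z₀ = a√(2mU₀)/ℏ = 1.38 × √(33.60) = 7.999.
A new bound state (alternating even/odd) appears each time z₀ passes a multiple of π/2, so N = ⌊2z₀/π⌋ + 1 = ⌊5.092⌋ + 1 = 6.

N = 6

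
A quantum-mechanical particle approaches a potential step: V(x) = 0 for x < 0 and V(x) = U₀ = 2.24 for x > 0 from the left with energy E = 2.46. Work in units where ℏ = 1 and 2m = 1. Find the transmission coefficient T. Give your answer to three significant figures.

T = 0.709

On each side the TISE gives plane waves with k = √(2m(E − V))/ℏ: k₁ = √(2·½·2.46) = 1.568, k₂ = √(2·½·0.22) = 0.4690.
Matching ψ and ψ′ at x = 0 gives r = (k₁ − k₂)/(k₁ + k₂), so R = r² = 0.2912 and T = 1 − R = 0.7088.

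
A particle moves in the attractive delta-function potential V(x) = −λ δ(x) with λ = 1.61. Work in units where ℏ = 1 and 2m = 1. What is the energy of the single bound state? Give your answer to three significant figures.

For x ≠ 0 the bound state is ψ ∝ e^{−κ|x|}; integrating the TISE across the delta gives the cusp condition 2κ = 2mλ/ℏ², so κ = 0.8050.
Then E = −ℏ²κ²/(2m) = −mλ²/(2ℏ²) = -0.6480.

E = -0.648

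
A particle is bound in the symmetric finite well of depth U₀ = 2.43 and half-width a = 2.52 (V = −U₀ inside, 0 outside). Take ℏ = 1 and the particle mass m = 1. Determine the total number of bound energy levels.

N = 4

Define the well-strength parameter z₀ = (a/ℏ)√(2mU₀) = 2.52 × √(2·1·2.43) = 5.555.
A new bound state (alternating even/odd) appears each time z₀ passes a multiple of π/2, so N = ⌊2z₀/π⌋ + 1 = ⌊3.537⌋ + 1 = 4.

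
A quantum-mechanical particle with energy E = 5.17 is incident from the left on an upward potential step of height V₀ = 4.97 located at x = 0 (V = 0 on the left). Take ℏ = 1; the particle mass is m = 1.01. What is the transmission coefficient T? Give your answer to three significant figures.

T = 0.549

The wavenumbers are k₁ = √(2mE)/ℏ = 3.232 on the left and k₂ = √(2m(E − V₀))/ℏ = 0.6356 on the right.
Continuity of ψ and ψ′ at the step yields the reflection amplitude r = (k₁ − k₂)/(k₁ + k₂) = 0.6713; thus R = |r|² = 0.4506, T = 0.5494.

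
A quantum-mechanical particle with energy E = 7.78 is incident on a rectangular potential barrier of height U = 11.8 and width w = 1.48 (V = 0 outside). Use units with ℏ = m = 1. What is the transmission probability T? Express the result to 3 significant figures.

T = 0.000813

E < U: inside the barrier ψ ∝ e^{±κx} with κ = √(2m(U − E))/ℏ = 2.835.
κw = 4.197, sinh(κw) = 33.22.
The exact tunnelling result is T⁻¹ = 1 + U² sinh²(κw) / [4E(U − E)] = 1229, so T = 0.000813.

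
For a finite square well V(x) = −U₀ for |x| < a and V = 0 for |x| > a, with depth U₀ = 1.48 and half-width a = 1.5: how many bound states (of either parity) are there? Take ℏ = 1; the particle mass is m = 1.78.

Define the well-strength parameter z₀ = (a/ℏ)√(2mU₀) = 1.5 × √(2·1.78·1.48) = 3.443.
A new bound state (alternating even/odd) appears each time z₀ passes a multiple of π/2, so N = ⌊2z₀/π⌋ + 1 = ⌊2.192⌋ + 1 = 3.

N = 3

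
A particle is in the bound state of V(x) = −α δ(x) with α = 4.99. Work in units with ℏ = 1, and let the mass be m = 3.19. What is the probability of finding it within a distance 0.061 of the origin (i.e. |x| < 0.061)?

The normalised bound state is ψ = √κ e^{−κ|x|} with κ = mα/ℏ² = 15.92.
P(|x| < d) = ∫_{−d}^{d} κ e^{−2κ|x|} dx = 1 − e^{−2κd} = 1 − e^{−1.942} = 0.8566.

P = 0.857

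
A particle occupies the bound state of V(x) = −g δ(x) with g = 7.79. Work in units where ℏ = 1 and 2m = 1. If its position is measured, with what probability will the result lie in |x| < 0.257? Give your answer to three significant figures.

The normalised bound state is ψ = √κ e^{−κ|x|} with κ = mg/ℏ² = 3.895.
P(|x| < d) = ∫_{−d}^{d} κ e^{−2κ|x|} dx = 1 − e^{−2κd} = 1 − e^{−2.002} = 0.8649.

P = 0.865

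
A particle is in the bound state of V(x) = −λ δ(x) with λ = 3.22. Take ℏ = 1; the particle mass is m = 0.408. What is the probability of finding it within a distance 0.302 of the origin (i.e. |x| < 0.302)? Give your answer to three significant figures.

The normalised bound state is ψ = √κ e^{−κ|x|} with κ = mλ/ℏ² = 1.314.
P(|x| < d) = ∫_{−d}^{d} κ e^{−2κ|x|} dx = 1 − e^{−2κd} = 1 − e^{−0.7935} = 0.5477.

P = 0.548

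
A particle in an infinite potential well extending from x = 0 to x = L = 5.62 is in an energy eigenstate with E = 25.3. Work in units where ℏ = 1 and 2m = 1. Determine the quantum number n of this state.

n = 9

For an infinite well E_n = n²π²ℏ²/(2mL²), so n = (L/πℏ)√(2mE).
n = (5.62/π) × √(2 × 0.5 × 25.3) = 8.998 → n = 9.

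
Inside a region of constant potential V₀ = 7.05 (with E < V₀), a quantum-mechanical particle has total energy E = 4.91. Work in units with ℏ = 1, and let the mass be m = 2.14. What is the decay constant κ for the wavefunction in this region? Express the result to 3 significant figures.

Since E < V₀ the TISE in this region is ψ'' = κ²ψ with κ = √(2m(V₀ − E))/ℏ.
κ = √(2 × 2.14 × 2.14) = 3.026.

κ = 3.03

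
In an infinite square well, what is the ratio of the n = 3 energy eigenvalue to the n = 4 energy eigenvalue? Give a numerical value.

0.5625

Since E_n ∝ n², the ratio is (3/4)² = 0.5625.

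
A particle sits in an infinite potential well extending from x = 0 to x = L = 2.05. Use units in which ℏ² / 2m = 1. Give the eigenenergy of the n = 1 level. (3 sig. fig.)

E = 2.35

Requiring ψ(0) = ψ(L) = 0 quantises k = nπ/L, hence E_n = ℏ²k²/2m = n²π²ℏ²/(2mL²).
E_1 = 1² × π² / (2 × 0.5 × 2.05²) = 2.349.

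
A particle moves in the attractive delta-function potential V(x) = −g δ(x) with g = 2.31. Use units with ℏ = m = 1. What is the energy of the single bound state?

For x ≠ 0 the bound state is ψ ∝ e^{−κ|x|}; integrating the TISE across the delta gives the cusp condition 2κ = 2mg/ℏ², so κ = 2.310.
Then E = −ℏ²κ²/(2m) = −mg²/(2ℏ²) = -2.668.

E = -2.67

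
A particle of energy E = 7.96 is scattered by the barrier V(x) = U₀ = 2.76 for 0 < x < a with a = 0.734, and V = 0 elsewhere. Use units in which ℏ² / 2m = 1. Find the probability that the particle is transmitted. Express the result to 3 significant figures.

E > U₀: inside the barrier k₂ = √(2m(E − U₀))/ℏ = 2.280, k₂a = 1.674.
T = [1 + U₀² sin²(k₂a) / (4E(E − U₀))]⁻¹ = 1/1.046 = 0.956.

T = 0.956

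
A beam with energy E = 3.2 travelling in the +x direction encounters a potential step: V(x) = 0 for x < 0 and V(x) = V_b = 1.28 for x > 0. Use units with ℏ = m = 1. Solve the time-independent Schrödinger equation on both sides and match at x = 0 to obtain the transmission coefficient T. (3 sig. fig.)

T = 0.984

On each side the TISE gives plane waves with k = √(2m(E − V))/ℏ: k₁ = √(2·1·3.2) = 2.530, k₂ = √(2·1·1.92) = 1.960.
Continuity of ψ and ψ′ at the step yields the reflection amplitude r = (k₁ − k₂)/(k₁ + k₂) = 0.1270; thus R = |r|² = 0.01613, T = 0.9839.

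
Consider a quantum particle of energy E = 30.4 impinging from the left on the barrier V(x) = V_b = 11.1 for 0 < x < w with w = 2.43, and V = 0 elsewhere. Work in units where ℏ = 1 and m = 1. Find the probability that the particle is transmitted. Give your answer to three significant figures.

T = 0.983

Above the barrier the interior wavenumber is k₂ = √(2m(E − V_b))/ℏ = 6.213, giving phase k₂w = 15.10.
T = [1 + V_b² sin²(k₂w) / (4E(E − V_b))]⁻¹ = 1/1.017 = 0.983.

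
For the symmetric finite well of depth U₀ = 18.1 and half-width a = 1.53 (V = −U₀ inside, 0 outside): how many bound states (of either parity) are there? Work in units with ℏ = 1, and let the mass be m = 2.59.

N = 10

Define the well-strength parameter z₀ = (a/ℏ)√(2mU₀) = 1.53 × √(2·2.59·18.1) = 14.81.
A new bound state (alternating even/odd) appears each time z₀ passes a multiple of π/2, so N = ⌊2z₀/π⌋ + 1 = ⌊9.431⌋ + 1 = 10.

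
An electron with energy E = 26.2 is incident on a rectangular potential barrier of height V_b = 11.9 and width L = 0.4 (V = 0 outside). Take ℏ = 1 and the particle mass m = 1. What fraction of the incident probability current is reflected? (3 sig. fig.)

Above the barrier the interior wavenumber is k₂ = √(2m(E − V_b))/ℏ = 5.348, giving phase k₂L = 2.139.
Matching at both interfaces gives T⁻¹ = 1 + V_b² sin²(k₂L) / [4E(E − V_b)] = 1.067, hence T = 0.937.
R = 1 − T = 0.0629.

R = 0.0629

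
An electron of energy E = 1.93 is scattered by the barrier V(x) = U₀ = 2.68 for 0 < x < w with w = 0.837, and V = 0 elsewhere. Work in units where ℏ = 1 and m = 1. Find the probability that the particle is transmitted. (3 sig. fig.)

Since E < U₀ the interior solution is evanescent with decay constant κ = √(2m(U₀ − E))/ℏ = 1.225.
κw = 1.025, sinh(κw) = 1.214.
Matching ψ, ψ′ at both faces gives T = [1 + U₀² sinh²(κw) / (4E(U₀ − E))]⁻¹ = 1/2.829 = 0.353.

T = 0.353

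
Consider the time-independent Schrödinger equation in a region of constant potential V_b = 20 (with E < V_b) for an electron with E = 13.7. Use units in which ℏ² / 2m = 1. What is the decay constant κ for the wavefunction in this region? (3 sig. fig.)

κ = 2.51

Since E < V_b the TISE in this region is ψ'' = κ²ψ with κ = √(2m(V_b − E))/ℏ.
κ = √(2 × 0.5 × 6.3) = 2.510.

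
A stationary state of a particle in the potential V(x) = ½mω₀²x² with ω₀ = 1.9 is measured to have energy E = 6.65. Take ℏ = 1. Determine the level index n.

n = 3

Invert E_n = (n + ½)ℏω₀: n = E/ℏω₀ − ½ = 3.000, so n = 3.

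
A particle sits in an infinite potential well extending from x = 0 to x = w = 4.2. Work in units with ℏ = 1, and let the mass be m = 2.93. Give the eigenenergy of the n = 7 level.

E = 4.68

Requiring ψ(0) = ψ(w) = 0 quantises k = nπ/w, hence E_n = ℏ²k²/2m = n²π²ℏ²/(2mw²).
E_7 = 7² × π² / (2 × 2.93 × 4.2²) = 4.678.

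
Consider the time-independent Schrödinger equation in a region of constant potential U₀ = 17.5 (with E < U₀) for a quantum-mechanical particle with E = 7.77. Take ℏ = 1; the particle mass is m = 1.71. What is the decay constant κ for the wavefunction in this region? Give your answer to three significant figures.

κ = 5.77

Since E < U₀ the TISE in this region is ψ'' = κ²ψ with κ = √(2m(U₀ − E))/ℏ.
κ = √(2 × 1.71 × 9.73) = 5.769.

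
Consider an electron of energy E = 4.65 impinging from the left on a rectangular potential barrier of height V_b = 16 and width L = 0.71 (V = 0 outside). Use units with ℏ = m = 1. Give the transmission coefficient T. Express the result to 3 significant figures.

T = 0.00380

Since E < V_b the interior solution is evanescent with decay constant κ = √(2m(V_b − E))/ℏ = 4.764.
κL = 3.383, sinh(κL) = 14.71.
The exact tunnelling result is T⁻¹ = 1 + V_b² sinh²(κL) / [4E(V_b − E)] = 263.4, so T = 0.00380.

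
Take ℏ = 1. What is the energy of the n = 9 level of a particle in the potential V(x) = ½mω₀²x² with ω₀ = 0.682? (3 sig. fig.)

The oscillator eigenvalues are E_n = ℏω₀(n + ½), so E_9 = 0.682 × 9.5 = 6.479.

E = 6.48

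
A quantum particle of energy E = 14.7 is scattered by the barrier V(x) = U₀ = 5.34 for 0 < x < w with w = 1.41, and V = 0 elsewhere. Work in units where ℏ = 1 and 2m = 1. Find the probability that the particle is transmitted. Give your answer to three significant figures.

T = 0.958

Above the barrier the interior wavenumber is k₂ = √(2m(E − U₀))/ℏ = 3.059, giving phase k₂w = 4.314.
Matching at both interfaces gives T⁻¹ = 1 + U₀² sin²(k₂w) / [4E(E − U₀)] = 1.044, hence T = 0.958.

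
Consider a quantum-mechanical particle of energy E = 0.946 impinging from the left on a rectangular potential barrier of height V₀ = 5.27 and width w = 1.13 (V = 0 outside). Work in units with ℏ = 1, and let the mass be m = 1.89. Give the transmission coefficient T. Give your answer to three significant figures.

Since E < V₀ the interior solution is evanescent with decay constant κ = √(2m(V₀ − E))/ℏ = 4.043.
κw = 4.568, sinh(κw) = 48.19.
Matching ψ, ψ′ at both faces gives T = [1 + V₀² sinh²(κw) / (4E(V₀ − E))]⁻¹ = 1/3943 = 0.000254.

T = 0.000254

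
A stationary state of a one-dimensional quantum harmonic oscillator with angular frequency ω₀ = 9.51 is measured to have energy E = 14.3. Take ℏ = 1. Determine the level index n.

n = 1

Invert E_n = (n + ½)ℏω₀: n = E/ℏω₀ − ½ = 1.004, so n = 1.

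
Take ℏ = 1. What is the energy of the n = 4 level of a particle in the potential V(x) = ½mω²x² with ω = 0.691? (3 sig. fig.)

E = 3.11

The oscillator eigenvalues are E_n = ℏω(n + ½), so E_4 = 0.691 × 4.5 = 3.110.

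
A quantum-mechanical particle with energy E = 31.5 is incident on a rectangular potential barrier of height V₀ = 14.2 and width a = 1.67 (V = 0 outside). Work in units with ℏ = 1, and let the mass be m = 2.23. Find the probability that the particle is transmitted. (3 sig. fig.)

T = 0.936

Above the barrier the interior wavenumber is k₂ = √(2m(E − V₀))/ℏ = 8.784, giving phase k₂a = 14.67.
T = [1 + V₀² sin²(k₂a) / (4E(E − V₀))]⁻¹ = 1/1.069 = 0.936.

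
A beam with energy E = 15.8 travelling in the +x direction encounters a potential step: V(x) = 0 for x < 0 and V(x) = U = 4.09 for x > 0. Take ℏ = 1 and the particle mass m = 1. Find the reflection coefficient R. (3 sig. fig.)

R = 0.00559

The wavenumbers are k₁ = √(2mE)/ℏ = 5.621 on the left and k₂ = √(2m(E − U))/ℏ = 4.839 on the right.
Continuity of ψ and ψ′ at the step yields the reflection amplitude r = (k₁ − k₂)/(k₁ + k₂) = 0.07475; thus R = |r|² = 0.005588, T = 0.9944.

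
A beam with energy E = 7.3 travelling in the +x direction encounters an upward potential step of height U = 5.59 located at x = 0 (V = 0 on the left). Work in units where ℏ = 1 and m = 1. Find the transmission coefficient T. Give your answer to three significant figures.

T = 0.879

On each side the TISE gives plane waves with k = √(2m(E − V))/ℏ: k₁ = √(2·1·7.3) = 3.821, k₂ = √(2·1·1.71) = 1.849.
Matching ψ and ψ′ at x = 0 gives r = (k₁ − k₂)/(k₁ + k₂), so R = r² = 0.1209 and T = 1 − R = 0.8791.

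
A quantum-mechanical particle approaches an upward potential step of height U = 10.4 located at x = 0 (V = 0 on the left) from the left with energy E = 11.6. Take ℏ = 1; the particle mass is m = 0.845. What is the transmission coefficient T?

T = 0.737

On each side the TISE gives plane waves with k = √(2m(E − V))/ℏ: k₁ = √(2·0.845·11.6) = 4.428, k₂ = √(2·0.845·1.2) = 1.424.
Matching ψ and ψ′ at x = 0 gives r = (k₁ − k₂)/(k₁ + k₂), so R = r² = 0.2635 and T = 1 − R = 0.7365.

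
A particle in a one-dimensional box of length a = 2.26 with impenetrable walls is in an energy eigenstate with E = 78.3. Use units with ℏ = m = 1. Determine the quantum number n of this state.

From E_n = n²π²ℏ²/(2ma²) invert to n = √(2ma²E)/(πℏ).
n = (2.26/π) × √(2 × 1 × 78.3) = 9.002 → n = 9.

n = 9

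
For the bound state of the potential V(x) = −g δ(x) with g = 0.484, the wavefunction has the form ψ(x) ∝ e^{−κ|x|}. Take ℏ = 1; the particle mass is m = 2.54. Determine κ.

κ = 1.23

Integrating the TISE across x = 0 gives the cusp condition ψ'(0⁺) − ψ'(0⁻) = −(2mg/ℏ²)ψ(0).
With ψ ∝ e^{−κ|x|} this yields −2κ = −2mg/ℏ², so κ = mg/ℏ² = 1.229.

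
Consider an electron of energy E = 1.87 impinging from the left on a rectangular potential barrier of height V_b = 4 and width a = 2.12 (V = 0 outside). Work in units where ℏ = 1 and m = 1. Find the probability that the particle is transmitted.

T = 0.000630

Since E < V_b the interior solution is evanescent with decay constant κ = √(2m(V_b − E))/ℏ = 2.064.
κa = 4.376, sinh(κa) = 39.74.
The exact tunnelling result is T⁻¹ = 1 + V_b² sinh²(κa) / [4E(V_b − E)] = 1587, so T = 0.000630.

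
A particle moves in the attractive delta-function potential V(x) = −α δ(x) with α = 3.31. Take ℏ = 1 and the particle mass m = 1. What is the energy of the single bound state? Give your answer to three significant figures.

For x ≠ 0 the bound state is ψ ∝ e^{−κ|x|}; integrating the TISE across the delta gives the cusp condition 2κ = 2mα/ℏ², so κ = 3.310.
Then E = −ℏ²κ²/(2m) = −mα²/(2ℏ²) = -5.478.

E = -5.48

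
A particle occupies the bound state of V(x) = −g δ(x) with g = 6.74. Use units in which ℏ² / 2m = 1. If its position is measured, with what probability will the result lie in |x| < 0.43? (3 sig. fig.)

P = 0.945

The normalised bound state is ψ = √κ e^{−κ|x|} with κ = mg/ℏ² = 3.370.
P(|x| < d) = ∫_{−d}^{d} κ e^{−2κ|x|} dx = 1 − e^{−2κd} = 1 − e^{−2.898} = 0.9449.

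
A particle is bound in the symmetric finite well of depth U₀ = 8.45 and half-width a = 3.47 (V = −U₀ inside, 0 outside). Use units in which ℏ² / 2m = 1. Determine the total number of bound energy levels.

N = 7

Define the well-strength parameter z₀ = (a/ℏ)√(2mU₀) = 3.47 × √(2·0.5·8.45) = 10.09.
A new bound state (alternating even/odd) appears each time z₀ passes a multiple of π/2, so N = ⌊2z₀/π⌋ + 1 = ⌊6.422⌋ + 1 = 7.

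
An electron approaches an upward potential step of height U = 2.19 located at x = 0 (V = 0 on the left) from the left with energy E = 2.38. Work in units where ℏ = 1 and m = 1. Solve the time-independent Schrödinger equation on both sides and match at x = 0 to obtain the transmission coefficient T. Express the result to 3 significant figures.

The wavenumbers are k₁ = √(2mE)/ℏ = 2.182 on the left and k₂ = √(2m(E − U))/ℏ = 0.6164 on the right.
Continuity of ψ and ψ′ at the step yields the reflection amplitude r = (k₁ − k₂)/(k₁ + k₂) = 0.5594; thus R = |r|² = 0.3129, T = 0.6871.

T = 0.687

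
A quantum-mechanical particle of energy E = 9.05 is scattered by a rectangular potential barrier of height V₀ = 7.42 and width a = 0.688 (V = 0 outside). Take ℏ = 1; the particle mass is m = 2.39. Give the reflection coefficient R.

E > V₀: inside the barrier k₂ = √(2m(E − V₀))/ℏ = 2.791, k₂a = 1.920.
T = [1 + V₀² sin²(k₂a) / (4E(E − V₀))]⁻¹ = 1/1.824 = 0.548.
R = 1 − T = 0.452.

R = 0.452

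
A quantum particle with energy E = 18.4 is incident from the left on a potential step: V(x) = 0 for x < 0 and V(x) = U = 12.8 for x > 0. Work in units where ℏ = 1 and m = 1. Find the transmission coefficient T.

On each side the TISE gives plane waves with k = √(2m(E − V))/ℏ: k₁ = √(2·1·18.4) = 6.066, k₂ = √(2·1·5.6) = 3.347.
Matching ψ and ψ′ at x = 0 gives r = (k₁ − k₂)/(k₁ + k₂), so R = r² = 0.08348 and T = 1 − R = 0.9165.

T = 0.917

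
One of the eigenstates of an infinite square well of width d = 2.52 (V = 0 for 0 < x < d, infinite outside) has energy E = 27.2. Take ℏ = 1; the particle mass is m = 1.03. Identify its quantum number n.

For an infinite well E_n = n²π²ℏ²/(2md²), so n = (d/πℏ)√(2mE).
n = (2.52/π) × √(2 × 1.03 × 27.2) = 6.004 → n = 6.

n = 6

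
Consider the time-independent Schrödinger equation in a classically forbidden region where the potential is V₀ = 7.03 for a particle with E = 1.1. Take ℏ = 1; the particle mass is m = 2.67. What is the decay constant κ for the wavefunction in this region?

κ = 5.63

Since E < V₀ the TISE in this region is ψ'' = κ²ψ with κ = √(2m(V₀ − E))/ℏ.
κ = √(2 × 2.67 × 5.93) = 5.627.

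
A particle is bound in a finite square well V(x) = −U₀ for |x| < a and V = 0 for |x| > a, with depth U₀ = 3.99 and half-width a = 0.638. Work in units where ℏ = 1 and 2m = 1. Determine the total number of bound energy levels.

The dimensionless depth is z₀ = a√(2mU₀)/ℏ = 0.638 × √(3.990) = 1.274.
A new bound state (alternating even/odd) appears each time z₀ passes a multiple of π/2, so N = ⌊2z₀/π⌋ + 1 = ⌊0.8113⌋ + 1 = 1.

N = 1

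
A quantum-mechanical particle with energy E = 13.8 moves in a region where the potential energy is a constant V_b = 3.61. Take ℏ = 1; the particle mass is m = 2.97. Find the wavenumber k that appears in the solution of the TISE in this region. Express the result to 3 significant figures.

k = 7.78

With E > V_b the solution is oscillatory, ψ ∝ e^{±ikx} with k = √(2m(E − V_b))/ℏ.
k = √(2 × 2.97 × 10.19) = 7.780.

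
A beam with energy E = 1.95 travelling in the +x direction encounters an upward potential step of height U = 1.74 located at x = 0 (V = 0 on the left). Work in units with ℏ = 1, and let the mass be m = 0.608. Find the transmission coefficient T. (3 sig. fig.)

The wavenumbers are k₁ = √(2mE)/ℏ = 1.540 on the left and k₂ = √(2m(E − U))/ℏ = 0.5053 on the right.
Matching ψ and ψ′ at x = 0 gives r = (k₁ − k₂)/(k₁ + k₂), so R = r² = 0.2559 and T = 1 − R = 0.7441.

T = 0.744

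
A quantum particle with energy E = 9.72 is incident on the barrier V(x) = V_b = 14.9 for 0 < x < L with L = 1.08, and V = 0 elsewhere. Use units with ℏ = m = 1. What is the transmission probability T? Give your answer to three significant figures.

T = 0.00346

Since E < V_b the interior solution is evanescent with decay constant κ = √(2m(V_b − E))/ℏ = 3.219.
κL = 3.476, sinh(κL) = 16.15.
Matching ψ, ψ′ at both faces gives T = [1 + V_b² sinh²(κL) / (4E(V_b − E))]⁻¹ = 1/288.6 = 0.00346.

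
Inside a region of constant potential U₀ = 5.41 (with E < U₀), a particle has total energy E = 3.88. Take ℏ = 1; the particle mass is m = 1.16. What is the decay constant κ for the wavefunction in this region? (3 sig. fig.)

κ = 1.88

Since E < U₀ the TISE in this region is ψ'' = κ²ψ with κ = √(2m(U₀ − E))/ℏ.
κ = √(2 × 1.16 × 1.53) = 1.884.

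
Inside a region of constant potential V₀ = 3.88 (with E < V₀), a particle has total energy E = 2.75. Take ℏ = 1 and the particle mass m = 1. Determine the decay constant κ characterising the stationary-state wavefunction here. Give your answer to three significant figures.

Since E < V₀ the TISE in this region is ψ'' = κ²ψ with κ = √(2m(V₀ − E))/ℏ.
κ = √(2 × 1 × 1.13) = 1.503.

κ = 1.50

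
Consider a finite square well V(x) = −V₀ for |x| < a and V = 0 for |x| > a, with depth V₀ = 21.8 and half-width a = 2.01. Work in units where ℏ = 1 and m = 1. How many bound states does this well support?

The dimensionless depth is z₀ = a√(2mV₀)/ℏ = 2.01 × √(43.60) = 13.27.
The even/odd transcendental equations gain one root per π/2 in z₀, giving N = 1 + ⌊2z₀/π⌋ = 1 + ⌊8.449⌋ = 9.

N = 9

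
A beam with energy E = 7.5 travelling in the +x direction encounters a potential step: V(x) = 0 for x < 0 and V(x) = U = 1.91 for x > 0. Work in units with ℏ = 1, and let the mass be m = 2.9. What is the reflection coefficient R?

The wavenumbers are k₁ = √(2mE)/ℏ = 6.595 on the left and k₂ = √(2m(E − U))/ℏ = 5.694 on the right.
Continuity of ψ and ψ′ at the step yields the reflection amplitude r = (k₁ − k₂)/(k₁ + k₂) = 0.07335; thus R = |r|² = 0.005380, T = 0.9946.

R = 0.00538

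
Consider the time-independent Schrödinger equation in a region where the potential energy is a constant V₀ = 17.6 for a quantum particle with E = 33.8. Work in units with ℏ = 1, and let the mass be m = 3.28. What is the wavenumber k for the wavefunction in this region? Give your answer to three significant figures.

With E > V₀ the solution is oscillatory, ψ ∝ e^{±ikx} with k = √(2m(E − V₀))/ℏ.
k = √(2 × 3.28 × 16.2) = 10.31.

k = 10.3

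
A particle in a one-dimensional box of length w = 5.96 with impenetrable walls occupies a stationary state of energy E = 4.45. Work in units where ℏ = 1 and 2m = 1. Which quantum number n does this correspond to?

From E_n = n²π²ℏ²/(2mw²) invert to n = √(2mw²E)/(πℏ).
n = (5.96/π) × √(2 × 0.5 × 4.45) = 4.002 → n = 4.

n = 4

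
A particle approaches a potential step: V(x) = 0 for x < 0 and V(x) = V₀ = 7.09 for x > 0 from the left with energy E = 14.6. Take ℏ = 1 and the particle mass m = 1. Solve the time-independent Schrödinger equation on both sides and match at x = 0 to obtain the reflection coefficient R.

The wavenumbers are k₁ = √(2mE)/ℏ = 5.404 on the left and k₂ = √(2m(E − V₀))/ℏ = 3.876 on the right.
Matching ψ and ψ′ at x = 0 gives r = (k₁ − k₂)/(k₁ + k₂), so R = r² = 0.02712 and T = 1 − R = 0.9729.

R = 0.0271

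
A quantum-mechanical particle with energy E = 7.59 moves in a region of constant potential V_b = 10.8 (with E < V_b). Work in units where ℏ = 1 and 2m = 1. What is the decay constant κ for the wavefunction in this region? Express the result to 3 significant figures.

Since E < V_b the TISE in this region is ψ'' = κ²ψ with κ = √(2m(V_b − E))/ℏ.
κ = √(2 × 0.5 × 3.21) = 1.792.

κ = 1.79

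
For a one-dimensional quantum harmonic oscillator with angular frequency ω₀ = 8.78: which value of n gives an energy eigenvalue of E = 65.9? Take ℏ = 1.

E_n = ℏω₀(n + ½) ⇒ n = E/(ℏω₀) − ½ = 65.9/8.78 − 0.5 = 7.006 → n = 7.

n = 7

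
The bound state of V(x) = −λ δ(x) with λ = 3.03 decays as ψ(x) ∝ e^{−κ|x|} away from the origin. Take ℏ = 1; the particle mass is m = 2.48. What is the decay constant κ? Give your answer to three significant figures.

κ = 7.51

Integrate −(ℏ²/2m)ψ'' − λδ(x)ψ = Eψ from −ε to +ε: the ψ'' term gives ψ'(0⁺) − ψ'(0⁻) and the δ term gives −(2mλ/ℏ²)ψ(0).
With ψ ∝ e^{−κ|x|} this yields −2κ = −2mλ/ℏ², so κ = mλ/ℏ² = 7.514.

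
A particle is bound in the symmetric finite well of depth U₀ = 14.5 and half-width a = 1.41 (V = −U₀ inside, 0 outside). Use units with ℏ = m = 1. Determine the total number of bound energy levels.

N = 5

The dimensionless depth is z₀ = a√(2mU₀)/ℏ = 1.41 × √(29.00) = 7.593.
The even/odd transcendental equations gain one root per π/2 in z₀, giving N = 1 + ⌊2z₀/π⌋ = 1 + ⌊4.834⌋ = 5.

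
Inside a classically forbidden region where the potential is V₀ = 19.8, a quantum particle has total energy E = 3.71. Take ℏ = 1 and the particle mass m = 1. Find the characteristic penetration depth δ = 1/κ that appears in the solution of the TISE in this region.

δ = 0.176

Since E < V₀ the TISE in this region is ψ'' = κ²ψ with κ = √(2m(V₀ − E))/ℏ.
κ = √(2 × 1 × 16.09) = 5.673. The penetration depth is δ = 1/κ = 0.176.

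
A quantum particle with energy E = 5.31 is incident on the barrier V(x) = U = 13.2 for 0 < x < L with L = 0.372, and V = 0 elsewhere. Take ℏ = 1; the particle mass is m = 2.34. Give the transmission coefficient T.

E < U: inside the barrier ψ ∝ e^{±κx} with κ = √(2m(U − E))/ℏ = 6.077.
κL = 2.260, sinh(κL) = 4.742.
The exact tunnelling result is T⁻¹ = 1 + U² sinh²(κL) / [4E(U − E)] = 24.38, so T = 0.0410.

T = 0.0410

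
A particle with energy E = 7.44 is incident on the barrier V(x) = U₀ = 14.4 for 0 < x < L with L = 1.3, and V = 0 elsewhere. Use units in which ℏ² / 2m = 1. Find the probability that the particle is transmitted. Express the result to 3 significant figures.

T = 0.00419

E < U₀: inside the barrier ψ ∝ e^{±κx} with κ = √(2m(U₀ − E))/ℏ = 2.638.
κL = 3.430, sinh(κL) = 15.42.
The exact tunnelling result is T⁻¹ = 1 + U₀² sinh²(κL) / [4E(U₀ − E)] = 238.9, so T = 0.00419.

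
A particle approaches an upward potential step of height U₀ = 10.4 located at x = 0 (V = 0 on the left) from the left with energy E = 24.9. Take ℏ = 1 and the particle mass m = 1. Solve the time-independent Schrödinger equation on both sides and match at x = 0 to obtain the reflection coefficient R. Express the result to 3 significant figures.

R = 0.0181

The wavenumbers are k₁ = √(2mE)/ℏ = 7.057 on the left and k₂ = √(2m(E − U₀))/ℏ = 5.385 on the right.
Continuity of ψ and ψ′ at the step yields the reflection amplitude r = (k₁ − k₂)/(k₁ + k₂) = 0.1344; thus R = |r|² = 0.01805, T = 0.9819.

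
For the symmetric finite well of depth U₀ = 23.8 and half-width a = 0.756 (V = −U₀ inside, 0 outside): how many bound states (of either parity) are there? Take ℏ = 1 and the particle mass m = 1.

Define the well-strength parameter z₀ = (a/ℏ)√(2mU₀) = 0.756 × √(2·1·23.8) = 5.216.
The even/odd transcendental equations gain one root per π/2 in z₀, giving N = 1 + ⌊2z₀/π⌋ = 1 + ⌊3.321⌋ = 4.

N = 4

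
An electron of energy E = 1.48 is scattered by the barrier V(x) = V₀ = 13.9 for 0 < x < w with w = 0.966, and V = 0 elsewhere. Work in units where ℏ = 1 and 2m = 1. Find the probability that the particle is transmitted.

T = 0.00168

Since E < V₀ the interior solution is evanescent with decay constant κ = √(2m(V₀ − E))/ℏ = 3.524.
κw = 3.404, sinh(κw) = 15.03.
The exact tunnelling result is T⁻¹ = 1 + V₀² sinh²(κw) / [4E(V₀ − E)] = 594.7, so T = 0.00168.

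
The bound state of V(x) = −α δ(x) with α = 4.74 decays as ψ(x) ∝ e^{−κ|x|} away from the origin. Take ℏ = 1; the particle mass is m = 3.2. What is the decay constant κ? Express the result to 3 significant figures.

Integrate −(ℏ²/2m)ψ'' − αδ(x)ψ = Eψ from −ε to +ε: the ψ'' term gives ψ'(0⁺) − ψ'(0⁻) and the δ term gives −(2mα/ℏ²)ψ(0).
With ψ ∝ e^{−κ|x|} this yields −2κ = −2mα/ℏ², so κ = mα/ℏ² = 15.17.

κ = 15.2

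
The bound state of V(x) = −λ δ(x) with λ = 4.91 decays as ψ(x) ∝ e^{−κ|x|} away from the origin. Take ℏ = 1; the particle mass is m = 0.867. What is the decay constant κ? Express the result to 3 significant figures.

Integrating the TISE across x = 0 gives the cusp condition ψ'(0⁺) − ψ'(0⁻) = −(2mλ/ℏ²)ψ(0).
With ψ ∝ e^{−κ|x|} this yields −2κ = −2mλ/ℏ², so κ = mλ/ℏ² = 4.257.

κ = 4.26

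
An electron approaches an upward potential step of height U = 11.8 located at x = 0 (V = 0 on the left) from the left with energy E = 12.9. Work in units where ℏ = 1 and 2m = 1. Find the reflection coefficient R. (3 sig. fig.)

R = 0.300

On each side the TISE gives plane waves with k = √(2m(E − V))/ℏ: k₁ = √(2·½·12.9) = 3.592, k₂ = √(2·½·1.1) = 1.049.
Matching ψ and ψ′ at x = 0 gives r = (k₁ − k₂)/(k₁ + k₂), so R = r² = 0.3003 and T = 1 − R = 0.6997.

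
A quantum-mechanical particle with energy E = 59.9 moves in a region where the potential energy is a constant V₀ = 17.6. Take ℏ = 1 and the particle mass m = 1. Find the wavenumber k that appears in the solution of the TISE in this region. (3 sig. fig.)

k = 9.20

With E > V₀ the solution is oscillatory, ψ ∝ e^{±ikx} with k = √(2m(E − V₀))/ℏ.
k = √(2 × 1 × 42.3) = 9.198.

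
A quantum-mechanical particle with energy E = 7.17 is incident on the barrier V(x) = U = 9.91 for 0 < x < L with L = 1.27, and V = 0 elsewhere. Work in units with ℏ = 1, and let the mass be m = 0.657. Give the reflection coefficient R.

R = 0.974

E < U: inside the barrier ψ ∝ e^{±κx} with κ = √(2m(U − E))/ℏ = 1.897.
κL = 2.410, sinh(κL) = 5.521.
The exact tunnelling result is T⁻¹ = 1 + U² sinh²(κL) / [4E(U − E)] = 39.09, so T = 0.0256.
R = 1 − T = 0.974.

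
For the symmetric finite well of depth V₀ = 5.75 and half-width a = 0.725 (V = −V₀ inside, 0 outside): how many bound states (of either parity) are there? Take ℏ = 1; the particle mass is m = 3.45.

N = 3

The dimensionless depth is z₀ = a√(2mV₀)/ℏ = 0.725 × √(39.68) = 4.567.
A new bound state (alternating even/odd) appears each time z₀ passes a multiple of π/2, so N = ⌊2z₀/π⌋ + 1 = ⌊2.907⌋ + 1 = 3.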